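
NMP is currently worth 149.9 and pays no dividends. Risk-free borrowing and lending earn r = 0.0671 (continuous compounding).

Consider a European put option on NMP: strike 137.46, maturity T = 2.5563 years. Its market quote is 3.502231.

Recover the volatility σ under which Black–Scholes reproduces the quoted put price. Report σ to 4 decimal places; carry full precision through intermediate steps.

At σ = 0.1745 the Black–Scholes value reproduces the quote:
σ√T = 0.1745·√2.5563 = 0.278998
d₁ = (ln(S/K) + (r+σ²/2)T) / (σ√T) = (ln(149.9/137.46) + (0.0671+0.1745²/2)·2.5563) / 0.278998 = (0.086635 + 0.210448) / 0.278998 = 1.064821
d₂ = d₁ − σ√T = 1.064821 − 0.278998 = 0.785823
e^{−rT} = 0.842377
N(−d₁) = 0.143478,  N(−d₂) = 0.215986
V = K·e^{−rT}·N(−d₂) − S·N(−d₁) = 25.009647 − 21.507416 = 3.502231 (equal to the quote); since ∂V/∂σ > 0 for all σ, the implied volatility is unique

sigma = 0.1745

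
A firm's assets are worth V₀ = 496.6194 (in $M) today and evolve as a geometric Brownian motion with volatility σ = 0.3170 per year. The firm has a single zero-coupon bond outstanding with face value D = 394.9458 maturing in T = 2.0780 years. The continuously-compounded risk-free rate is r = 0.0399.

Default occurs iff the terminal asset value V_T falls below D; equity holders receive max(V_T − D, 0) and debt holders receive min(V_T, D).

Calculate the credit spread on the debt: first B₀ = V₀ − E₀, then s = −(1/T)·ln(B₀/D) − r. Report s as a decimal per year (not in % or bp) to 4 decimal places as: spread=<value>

spread=0.0388

Equity is a call on the firm's assets struck at D = 394.9458:
d₁ = [ln(V₀/D) + (r + σ²/2)T] / (σ√T)
   = [ln(496.6194/394.9458) + (0.0399 + 0.5·0.3170²)·2.0780] / (0.3170·√2.0780)
   = [0.229075 + 0.187320] / 0.456964 = 0.911222
d₂ = d₁ − σ√T = 0.911222 − 0.456964 = 0.454258
N(d₁) = 0.818911,  N(d₂) = 0.675178,  e^(−rT) = 0.920432
E₀ = V₀·N(d₁) − D·e^(−rT)·N(d₂)
   = 496.6194·0.818911 − 394.9458·0.920432·0.675178 = 161.245634
B₀ = V₀ − E₀ = 496.6194 − 161.245634 = 335.373766
spread = −(1/T)·ln(B₀/D) − r = −(1/2.0780)·ln(335.373766/394.9458) − 0.0399 = 0.03878282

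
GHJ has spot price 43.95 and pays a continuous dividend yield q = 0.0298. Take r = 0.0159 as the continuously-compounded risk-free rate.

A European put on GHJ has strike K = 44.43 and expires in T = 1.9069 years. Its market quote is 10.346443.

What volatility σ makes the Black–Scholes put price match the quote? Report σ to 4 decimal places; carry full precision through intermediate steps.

sigma = 0.4147

At σ = 0.4147 the Black–Scholes value reproduces the quote:
σ√T = 0.4147·√1.9069 = 0.572662
d₁ = (ln(S/K) + (r−q+σ²/2)T) / (σ√T) = (ln(43.95/44.43) + (0.0159−0.0298+0.4147²/2)·1.9069) / 0.572662 = (-0.010862 + 0.137465) / 0.572662 = 0.221077
d₂ = d₁ − σ√T = 0.221077 − 0.572662 = -0.351584
e^{−rT} = 0.970135
e^{−qT} = 0.944759
N(−d₁) = 0.412516,  N(−d₂) = 0.637425
V = K·e^{−rT}·N(−d₂) − S·e^{−qT}·N(−d₁) = 27.475001 − 17.128558 = 10.346443 (matching the quote); vega is positive throughout, so no other σ reproduces this price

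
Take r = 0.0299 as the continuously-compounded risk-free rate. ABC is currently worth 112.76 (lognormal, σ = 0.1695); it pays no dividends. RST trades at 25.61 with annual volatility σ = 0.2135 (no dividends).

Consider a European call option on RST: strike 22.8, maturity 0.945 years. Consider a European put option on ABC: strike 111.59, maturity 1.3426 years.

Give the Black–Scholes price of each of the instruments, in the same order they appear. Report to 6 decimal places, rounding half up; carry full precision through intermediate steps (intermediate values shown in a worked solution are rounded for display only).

[RST call K=22.8]
σ√T = 0.2135·√0.945 = 0.207546
d₁ = (ln(S/K) + (r+σ²/2)T) / (σ√T) = (ln(25.61/22.8) + (0.0299+0.2135²/2)·0.945) / 0.207546 = (0.116222 + 0.049793) / 0.207546 = 0.799898
d₂ = d₁ − σ√T = 0.799898 − 0.207546 = 0.592353
e^{−rT} = 0.972140
N(d₁) = 0.788115,  N(d₂) = 0.723193
price = S·N(d₁) − K·e^{−rT}·N(d₂) = 20.183629 − 16.029416 = 4.154213
[ABC put K=111.59]
σ√T = 0.1695·√1.3426 = 0.196401
d₁ = (ln(S/K) + (r+σ²/2)T) / (σ√T) = (ln(112.76/111.59) + (0.0299+0.1695²/2)·1.3426) / 0.196401 = (0.010430 + 0.059430) / 0.196401 = 0.355704
d₂ = d₁ − σ√T = 0.355704 − 0.196401 = 0.159304
e^{−rT} = 0.960651
N(−d₁) = 0.361031,  N(−d₂) = 0.436715
price = K·e^{−rT}·N(−d₂) − S·N(−d₁) = 46.815428 − 40.709855 = 6.105574

price(RST call K=22.8) = 4.154213
price(ABC put K=111.59) = 6.105574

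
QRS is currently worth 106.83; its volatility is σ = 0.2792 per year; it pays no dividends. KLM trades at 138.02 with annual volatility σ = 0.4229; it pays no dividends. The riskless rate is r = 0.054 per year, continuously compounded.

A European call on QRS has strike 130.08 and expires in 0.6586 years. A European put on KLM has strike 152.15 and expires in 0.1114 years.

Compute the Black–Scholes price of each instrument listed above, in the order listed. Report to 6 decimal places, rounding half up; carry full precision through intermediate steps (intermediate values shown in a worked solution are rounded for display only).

price(QRS call K=130.08) = 3.659573
price(KLM put K=152.15) = 16.392612

[QRS call K=130.08]
σ√T = 0.2792·√0.6586 = 0.226582
d₁ = (ln(S/K) + (r+σ²/2)T) / (σ√T) = (ln(106.83/130.08) + (0.054+0.2792²/2)·0.6586) / 0.226582 = (-0.196911 + 0.061234) / 0.226582 = -0.598796
d₂ = d₁ − σ√T = -0.598796 − 0.226582 = -0.825378
e^{−rT} = 0.965061
N(d₁) = 0.274654,  N(d₂) = 0.204578
price = S·N(d₁) − K·e^{−rT}·N(d₂) = 29.341338 − 25.681765 = 3.659573
[KLM put K=152.15]
σ√T = 0.4229·√0.1114 = 0.141150
d₁ = (ln(S/K) + (r+σ²/2)T) / (σ√T) = (ln(138.02/152.15) + (0.054+0.4229²/2)·0.1114) / 0.141150 = (-0.097468 + 0.015977) / 0.141150 = -0.577337
d₂ = d₁ − σ√T = -0.577337 − 0.141150 = -0.718487
e^{−rT} = 0.994002
N(−d₁) = 0.718144,  N(−d₂) = 0.763771
price = K·e^{−rT}·N(−d₂) − S·N(−d₁) = 115.510870 − 99.118259 = 16.392612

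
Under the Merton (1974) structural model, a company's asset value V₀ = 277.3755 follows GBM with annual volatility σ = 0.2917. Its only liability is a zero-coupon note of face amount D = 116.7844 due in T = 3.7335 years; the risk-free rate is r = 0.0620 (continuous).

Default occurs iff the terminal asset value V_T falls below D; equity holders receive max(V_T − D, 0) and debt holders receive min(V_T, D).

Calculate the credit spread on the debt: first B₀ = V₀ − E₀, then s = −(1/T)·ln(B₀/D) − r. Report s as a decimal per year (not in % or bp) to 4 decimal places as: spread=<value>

spread=0.0025

With assets at 277.3755 and a single debt payment of 116.7844 at 3.7335 years:
d₁ = [ln(V₀/D) + (r + σ²/2)T] / (σ√T)
   = [ln(277.3755/116.7844) + (0.0620 + 0.5·0.2917²)·3.7335] / (0.2917·√3.7335)
   = [0.865043 + 0.390317] / 0.563631 = 2.227274
d₂ = d₁ − σ√T = 2.227274 − 0.563631 = 1.663643
N(d₁) = 0.987036,  N(d₂) = 0.951908,  e^(−rT) = 0.793361
E₀ = V₀·N(d₁) − D·e^(−rT)·N(d₂)
   = 277.3755·0.987036 − 116.7844·0.793361·0.951908 = 185.583103
B₀ = V₀ − E₀ = 277.3755 − 185.583103 = 91.792397
spread = −(1/T)·ln(B₀/D) − r = −(1/3.7335)·ln(91.792397/116.7844) − 0.0620 = 0.00249713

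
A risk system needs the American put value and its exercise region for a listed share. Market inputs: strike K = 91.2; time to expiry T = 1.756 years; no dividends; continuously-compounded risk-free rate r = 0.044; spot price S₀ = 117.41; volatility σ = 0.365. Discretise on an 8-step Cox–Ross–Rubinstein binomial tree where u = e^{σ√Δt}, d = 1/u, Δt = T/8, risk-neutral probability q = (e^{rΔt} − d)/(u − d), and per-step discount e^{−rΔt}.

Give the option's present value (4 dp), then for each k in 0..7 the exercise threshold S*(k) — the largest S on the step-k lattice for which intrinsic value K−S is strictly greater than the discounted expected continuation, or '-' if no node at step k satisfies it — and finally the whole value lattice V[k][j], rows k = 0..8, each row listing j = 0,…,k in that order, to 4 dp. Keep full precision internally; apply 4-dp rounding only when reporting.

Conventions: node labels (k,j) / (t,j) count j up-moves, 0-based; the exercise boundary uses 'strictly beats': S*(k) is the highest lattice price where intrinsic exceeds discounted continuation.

params: Δt=0.21950 u=1.18650 d=0.84282 q=0.48559 e^(-rΔt)=0.99039
t_8 payoffs: 61.3069 49.1172 31.9569 7.7989 0.0000 0.0000 0.0000 0.0000 0.0000
t_7: node(7,0) S=35.4681 payoff=55.7319 vs cont=54.8553 → 55.7319 [stop]  node(7,1) S=49.9311 payoff=41.2689 vs cont=40.3923 → 41.2689 [stop]  node(7,2) S=70.2918 payoff=20.9082 vs cont=20.0316 → 20.9082 [stop]  node(7,3) S=98.9551 payoff=0.0000 vs cont=3.9733 → 3.9733 [wait]  node(7,4) S=139.3066 payoff=0.0000 vs cont=0.0000 → 0.0000 [wait]  node(7,5) S=196.1125 payoff=0.0000 vs cont=0.0000 → 0.0000 [wait]  node(7,6) S=276.0825 payoff=0.0000 vs cont=0.0000 → 0.0000 [wait]  node(7,7) S=388.6623 payoff=0.0000 vs cont=0.0000 → 0.0000 [wait]  ⇒ S*(7)=70.2918
t_6: node(6,0) S=42.0828 payoff=49.1172 vs cont=48.2406 → 49.1172 [stop]  node(6,1) S=59.2431 payoff=31.9569 vs cont=31.0803 → 31.9569 [stop]  node(6,2) S=83.4011 payoff=7.7989 vs cont=12.5628 → 12.5628 [wait]  node(6,3) S=117.4100 payoff=0.0000 vs cont=2.0243 → 2.0243 [wait]  node(6,4) S=165.2870 payoff=0.0000 vs cont=0.0000 → 0.0000 [wait]  node(6,5) S=232.6870 payoff=0.0000 vs cont=0.0000 → 0.0000 [wait]  node(6,6) S=327.5711 payoff=0.0000 vs cont=0.0000 → 0.0000 [wait]  ⇒ S*(6)=59.2431
t_5: node(5,0) S=49.9311 payoff=41.2689 vs cont=40.3923 → 41.2689 [stop]  node(5,1) S=70.2918 payoff=20.9082 vs cont=22.3227 → 22.3227 [wait]  node(5,2) S=98.9551 payoff=0.0000 vs cont=7.3738 → 7.3738 [wait]  node(5,3) S=139.3066 payoff=0.0000 vs cont=1.0313 → 1.0313 [wait]  node(5,4) S=196.1125 payoff=0.0000 vs cont=0.0000 → 0.0000 [wait]  node(5,5) S=276.0825 payoff=0.0000 vs cont=0.0000 → 0.0000 [wait]  ⇒ S*(5)=49.9311
t_4: node(4,0) S=59.2431 payoff=31.9569 vs cont=31.7606 → 31.9569 [stop]  node(4,1) S=83.4011 payoff=7.7989 vs cont=14.9189 → 14.9189 [wait]  node(4,2) S=117.4100 payoff=0.0000 vs cont=4.2527 → 4.2527 [wait]  node(4,3) S=165.2870 payoff=0.0000 vs cont=0.5254 → 0.5254 [wait]  node(4,4) S=232.6870 payoff=0.0000 vs cont=0.0000 → 0.0000 [wait]  ⇒ S*(4)=59.2431
t_3: node(3,0) S=70.2918 payoff=20.9082 vs cont=23.4557 → 23.4557 [wait]  node(3,1) S=98.9551 payoff=0.0000 vs cont=9.6459 → 9.6459 [wait]  node(3,2) S=139.3066 payoff=0.0000 vs cont=2.4193 → 2.4193 [wait]  node(3,3) S=196.1125 payoff=0.0000 vs cont=0.2677 → 0.2677 [wait]  ⇒ S*(3)=-
t_2: node(2,0) S=83.4011 payoff=7.7989 vs cont=16.5888 → 16.5888 [wait]  node(2,1) S=117.4100 payoff=0.0000 vs cont=6.0777 → 6.0777 [wait]  node(2,2) S=165.2870 payoff=0.0000 vs cont=1.3613 → 1.3613 [wait]  ⇒ S*(2)=-
t_1: node(1,0) S=98.9551 payoff=0.0000 vs cont=11.3743 → 11.3743 [wait]  node(1,1) S=139.3066 payoff=0.0000 vs cont=3.7511 → 3.7511 [wait]  ⇒ S*(1)=-
t_0: node(0,0) S=117.4100 payoff=0.0000 vs cont=7.5988 → 7.5988 [wait]  ⇒ S*(0)=-

price = 7.5988
boundary = - - - - 59.2431 49.9311 59.2431 70.2918
tree:
7.5988
11.3743 3.7511
16.5888 6.0777 1.3613
23.4557 9.6459 2.4193 0.2677
31.9569 14.9189 4.2527 0.5254 0.0000
41.2689 22.3227 7.3738 1.0313 0.0000 0.0000
49.1172 31.9569 12.5628 2.0243 0.0000 0.0000 0.0000
55.7319 41.2689 20.9082 3.9733 0.0000 0.0000 0.0000 0.0000
61.3069 49.1172 31.9569 7.7989 0.0000 0.0000 0.0000 0.0000 0.0000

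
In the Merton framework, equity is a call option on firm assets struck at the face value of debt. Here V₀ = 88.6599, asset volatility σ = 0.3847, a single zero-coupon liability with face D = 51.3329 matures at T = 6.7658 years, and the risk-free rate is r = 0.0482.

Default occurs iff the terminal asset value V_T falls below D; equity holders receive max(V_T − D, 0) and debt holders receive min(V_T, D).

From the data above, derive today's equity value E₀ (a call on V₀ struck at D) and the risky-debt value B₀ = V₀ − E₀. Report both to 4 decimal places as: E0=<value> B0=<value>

E0=57.2319 B0=31.4280

Apply the equity-as-call identities (strike 51.3329, horizon 6.7658 years):
d₁ = [ln(V₀/D) + (r + σ²/2)T] / (σ√T)
   = [ln(88.6599/51.3329) + (0.0482 + 0.5·0.3847²)·6.7658] / (0.3847·√6.7658)
   = [0.546476 + 0.826761] / 1.000649 = 1.372346
d₂ = d₁ − σ√T = 1.372346 − 1.000649 = 0.371697
N(d₁) = 0.915022,  N(d₂) = 0.644941,  e^(−rT) = 0.721725
E₀ = V₀·N(d₁) − D·e^(−rT)·N(d₂)
   = 88.6599·0.915022 − 51.3329·0.721725·0.644941 = 57.231862
B₀ = V₀ − E₀ = 88.6599 − 57.231862 = 31.428038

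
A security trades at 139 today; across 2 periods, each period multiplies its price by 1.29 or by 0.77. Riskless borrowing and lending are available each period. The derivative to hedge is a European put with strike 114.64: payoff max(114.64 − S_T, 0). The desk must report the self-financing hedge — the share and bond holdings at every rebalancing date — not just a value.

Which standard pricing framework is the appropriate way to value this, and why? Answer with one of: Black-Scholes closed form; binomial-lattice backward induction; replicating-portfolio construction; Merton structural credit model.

Key observation: a price alone would not answer the question — the per-node share/bond construction on the spot-139, 1.29/0.77 tree is required, and only the replicating-portfolio method yields it.

framework: replicating-portfolio construction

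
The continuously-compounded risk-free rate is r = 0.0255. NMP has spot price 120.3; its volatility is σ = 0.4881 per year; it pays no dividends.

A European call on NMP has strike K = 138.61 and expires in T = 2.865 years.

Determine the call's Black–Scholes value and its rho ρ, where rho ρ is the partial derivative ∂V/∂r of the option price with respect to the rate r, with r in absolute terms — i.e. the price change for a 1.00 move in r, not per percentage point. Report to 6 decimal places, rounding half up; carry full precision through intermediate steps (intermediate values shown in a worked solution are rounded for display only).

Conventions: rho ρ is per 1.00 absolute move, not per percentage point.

price = 35.777654
ρ = 114.395322

σ√T = 0.4881·√2.865 = 0.826173
d₁ = (ln(S/K) + (r+σ²/2)T) / (σ√T) = (ln(120.3/138.61) + (0.0255+0.4881²/2)·2.865) / 0.826173 = (-0.141676 + 0.414339) / 0.826173 = 0.330031
d₂ = d₁ − σ√T = 0.330031 − 0.826173 = -0.496142
e^{−rT} = 0.929547
N(d₁) = 0.629312,  N(d₂) = 0.309897
Call price V = S·N(d₁) − K·e^{−rT}·N(d₂) = 75.706213 − 39.928559 = 35.777654
ρ = K·T·e^{−rT}·N(d₂) = 114.395322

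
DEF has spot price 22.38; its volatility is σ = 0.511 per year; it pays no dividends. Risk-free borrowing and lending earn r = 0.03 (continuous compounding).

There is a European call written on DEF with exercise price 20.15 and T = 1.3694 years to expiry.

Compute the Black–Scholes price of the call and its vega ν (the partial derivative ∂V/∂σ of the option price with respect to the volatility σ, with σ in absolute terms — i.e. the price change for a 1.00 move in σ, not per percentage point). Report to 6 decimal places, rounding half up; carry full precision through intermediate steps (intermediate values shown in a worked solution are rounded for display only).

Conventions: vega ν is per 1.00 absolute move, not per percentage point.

price = 6.564490
ν = 9.014829

σ√T = 0.511·√1.3694 = 0.597979
d₁ = (ln(S/K) + (r+σ²/2)T) / (σ√T) = (ln(22.38/20.15) + (0.03+0.511²/2)·1.3694) / 0.597979 = (0.104963 + 0.219872) / 0.597979 = 0.543221
d₂ = d₁ − σ√T = 0.543221 − 0.597979 = -0.054758
e^{−rT} = 0.959750
N(d₁) = 0.706511,  N(d₂) = 0.478166
Call price V = S·N(d₁) − K·e^{−rT}·N(d₂) = 15.811722 − 9.247231 = 6.564490
φ(d₁) = (1/√(2π))·e^{−d₁²/2} = 0.344217
ν = S·φ(d₁)·√T = 9.014829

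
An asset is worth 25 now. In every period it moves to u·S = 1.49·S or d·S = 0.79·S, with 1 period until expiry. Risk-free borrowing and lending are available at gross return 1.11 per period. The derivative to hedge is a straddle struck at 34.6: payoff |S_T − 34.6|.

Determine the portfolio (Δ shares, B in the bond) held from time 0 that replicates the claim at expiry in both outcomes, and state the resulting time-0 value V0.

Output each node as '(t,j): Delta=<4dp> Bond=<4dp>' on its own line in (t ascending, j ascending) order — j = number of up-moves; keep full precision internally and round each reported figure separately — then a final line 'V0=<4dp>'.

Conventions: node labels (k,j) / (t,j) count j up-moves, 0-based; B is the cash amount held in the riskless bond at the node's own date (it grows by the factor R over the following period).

No-arbitrage ⇒ martingale measure with p* = (R−d)/(u−d) = 0.4571.
Expiry values: V(1,0)=14.8500, V(1,1)=2.6500
(0,0): S=25.0000. Δ = (V_up−V_dn)/(S_up−S_dn) = (2.6500−14.8500)/(37.2500−19.7500) = -0.6971. V = [p*·2.6500 + (1−p*)·14.8500]/1.11 = 8.3539. B = V − Δ·S = 25.7825.
As a check, the time-0 holding Δ(0,0)·S0 + B(0,0) comes to 8.3539 — exactly V0.

(0,0): Delta=-0.6971 Bond=25.7825
V0=8.3539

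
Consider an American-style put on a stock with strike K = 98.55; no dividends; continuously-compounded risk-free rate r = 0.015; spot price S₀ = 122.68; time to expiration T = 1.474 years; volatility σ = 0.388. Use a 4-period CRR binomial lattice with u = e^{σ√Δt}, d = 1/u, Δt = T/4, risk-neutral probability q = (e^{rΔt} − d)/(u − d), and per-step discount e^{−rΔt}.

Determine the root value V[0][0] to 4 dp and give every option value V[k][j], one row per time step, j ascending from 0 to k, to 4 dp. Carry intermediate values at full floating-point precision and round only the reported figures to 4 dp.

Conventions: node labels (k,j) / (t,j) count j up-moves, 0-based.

price = 10.8964
tree:
10.8964
17.1055 3.5335
26.0666 6.4962 0.0000
38.0295 11.9429 0.0000 0.0000
50.7297 21.9563 0.0000 0.0000 0.0000

Δt=0.36850, u=1.26558, d=0.79015, q=0.45305, disc=e^(-rΔt)=0.99449
k=4 terminal: V=max(K-S,0) → 50.7297 21.9563 0.0000 0.0000 0.0000
k=3: j=0 S=60.5205 intr=38.0295 cont=37.4863 V=38.0295[EX]; j=1 S=96.9356 intr=1.6144 cont=11.9429 V=11.9429[hold]; j=2 S=155.2616 intr=0.0000 cont=0.0000 V=0.0000[hold]; j=3 S=248.6823 intr=0.0000 cont=0.0000 V=0.0000[hold]
k=2: j=0 S=76.5937 intr=21.9563 cont=26.0666 V=26.0666[hold]; j=1 S=122.6800 intr=0.0000 cont=6.4962 V=6.4962[hold]; j=2 S=196.4964 intr=0.0000 cont=0.0000 V=0.0000[hold]
k=1: j=0 S=96.9356 intr=1.6144 cont=17.1055 V=17.1055[hold]; j=1 S=155.2616 intr=0.0000 cont=3.5335 V=3.5335[hold]
k=0: j=0 S=122.6800 intr=0.0000 cont=10.8964 V=10.8964[hold]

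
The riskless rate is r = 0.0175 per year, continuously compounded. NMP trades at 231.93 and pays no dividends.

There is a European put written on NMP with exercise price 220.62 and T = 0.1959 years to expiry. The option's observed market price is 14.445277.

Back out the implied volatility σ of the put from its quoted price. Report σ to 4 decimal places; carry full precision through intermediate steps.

At σ = 0.5000 the Black–Scholes value reproduces the quote:
σ√T = 0.5·√0.1959 = 0.221303
d₁ = (ln(S/K) + (r+σ²/2)T) / (σ√T) = (ln(231.93/220.62) + (0.0175+0.5²/2)·0.1959) / 0.221303 = (0.049994 + 0.027916) / 0.221303 = 0.352049
d₂ = d₁ − σ√T = 0.352049 − 0.221303 = 0.130747
e^{−rT} = 0.996578
N(−d₁) = 0.362401,  N(−d₂) = 0.447988
V = K·e^{−rT}·N(−d₂) − S·N(−d₁) = 98.496844 − 84.051568 = 14.445277 (matching the quote); vega is positive throughout, so no other σ reproduces this price

sigma = 0.5000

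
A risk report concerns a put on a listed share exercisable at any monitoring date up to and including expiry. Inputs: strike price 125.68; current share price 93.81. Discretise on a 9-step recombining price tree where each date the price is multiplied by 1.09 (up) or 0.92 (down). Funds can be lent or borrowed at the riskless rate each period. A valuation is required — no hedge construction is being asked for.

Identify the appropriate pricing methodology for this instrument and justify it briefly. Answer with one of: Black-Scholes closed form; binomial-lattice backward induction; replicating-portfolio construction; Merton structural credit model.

framework: binomial-lattice backward induction

Key observation: the defining feature is the embedded early-exercise option across 9 discrete dates on the spot-93.81 tree; pricing the strike-125.68 put means working backward with an exercise test at every node.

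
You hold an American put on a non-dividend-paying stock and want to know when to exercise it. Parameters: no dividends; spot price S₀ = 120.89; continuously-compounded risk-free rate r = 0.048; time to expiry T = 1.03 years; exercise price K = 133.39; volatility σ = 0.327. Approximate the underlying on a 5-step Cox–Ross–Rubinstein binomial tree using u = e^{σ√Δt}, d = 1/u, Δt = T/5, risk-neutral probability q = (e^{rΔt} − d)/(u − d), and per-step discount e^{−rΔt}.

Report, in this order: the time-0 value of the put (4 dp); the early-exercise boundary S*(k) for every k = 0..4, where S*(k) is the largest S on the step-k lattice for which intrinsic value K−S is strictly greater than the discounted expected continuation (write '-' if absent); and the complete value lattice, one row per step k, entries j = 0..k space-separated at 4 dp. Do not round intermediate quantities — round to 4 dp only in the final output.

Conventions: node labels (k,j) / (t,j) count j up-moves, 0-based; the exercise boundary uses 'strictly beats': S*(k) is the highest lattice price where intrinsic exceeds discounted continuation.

price = 20.5858
boundary = - - 89.8416 104.2159 89.8416
tree:
20.5858
30.6215 10.8134
43.5484 18.1159 3.6190
55.9400 29.1741 7.2564 0.0000
66.6225 43.5484 14.5499 0.0000 0.0000
75.8316 55.9400 29.1741 0.0000 0.0000 0.0000

Δt=0.20600, u=1.16000, d=0.86207, q=0.49632, disc=e^(-rΔt)=0.99016
k=5 terminal: V=max(K-S,0) → 75.8316 55.9400 29.1741 0.0000 0.0000 0.0000
k=4: j=0 S=66.7675 intr=66.6225 cont=65.3101 V=66.6225[EX]; j=1 S=89.8416 intr=43.5484 cont=42.2359 V=43.5484[EX]; j=2 S=120.8900 intr=12.5000 cont=14.5499 V=14.5499[hold]; j=3 S=162.6684 intr=0.0000 cont=0.0000 V=0.0000[hold]; j=4 S=218.8849 intr=0.0000 cont=0.0000 V=0.0000[hold]  S*(4)=89.8416
k=3: j=0 S=77.4500 intr=55.9400 cont=54.6276 V=55.9400[EX]; j=1 S=104.2159 intr=29.1741 cont=28.8690 V=29.1741[EX]; j=2 S=140.2319 intr=0.0000 cont=7.2564 V=7.2564[hold]; j=3 S=188.6946 intr=0.0000 cont=0.0000 V=0.0000[hold]  S*(3)=104.2159
k=2: j=0 S=89.8416 intr=43.5484 cont=42.2359 V=43.5484[EX]; j=1 S=120.8900 intr=12.5000 cont=18.1159 V=18.1159[hold]; j=2 S=162.6684 intr=0.0000 cont=3.6190 V=3.6190[hold]  S*(2)=89.8416
k=1: j=0 S=104.2159 intr=29.1741 cont=30.6215 V=30.6215[hold]; j=1 S=140.2319 intr=0.0000 cont=10.8134 V=10.8134[hold]  S*(1)=-
k=0: j=0 S=120.8900 intr=12.5000 cont=20.5858 V=20.5858[hold]  S*(0)=-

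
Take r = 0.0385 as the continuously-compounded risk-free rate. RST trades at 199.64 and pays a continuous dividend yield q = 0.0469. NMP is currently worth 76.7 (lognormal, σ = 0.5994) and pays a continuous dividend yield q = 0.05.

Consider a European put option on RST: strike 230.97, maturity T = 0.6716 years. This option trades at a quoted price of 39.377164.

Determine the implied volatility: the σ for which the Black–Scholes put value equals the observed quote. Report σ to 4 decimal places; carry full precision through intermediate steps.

At σ = 0.2884 the Black–Scholes value reproduces the quote:
σ√T = 0.2884·√0.6716 = 0.236347
d₁ = (ln(S/K) + (r−q+σ²/2)T) / (σ√T) = (ln(199.64/230.97) + (0.0385−0.0469+0.2884²/2)·0.6716) / 0.236347 = (-0.145772 + 0.022289) / 0.236347 = -0.522466
d₂ = d₁ − σ√T = -0.522466 − 0.236347 = -0.758814
e^{−rT} = 0.974475
e^{−qT} = 0.968993
N(−d₁) = 0.699327,  N(−d₂) = 0.776018
V = K·e^{−rT}·N(−d₂) − S·e^{−qT}·N(−d₁) = 174.661821 − 135.284657 = 39.377164 (the observed quote) — the price is monotone increasing in volatility, hence this σ is the only solution

sigma = 0.2884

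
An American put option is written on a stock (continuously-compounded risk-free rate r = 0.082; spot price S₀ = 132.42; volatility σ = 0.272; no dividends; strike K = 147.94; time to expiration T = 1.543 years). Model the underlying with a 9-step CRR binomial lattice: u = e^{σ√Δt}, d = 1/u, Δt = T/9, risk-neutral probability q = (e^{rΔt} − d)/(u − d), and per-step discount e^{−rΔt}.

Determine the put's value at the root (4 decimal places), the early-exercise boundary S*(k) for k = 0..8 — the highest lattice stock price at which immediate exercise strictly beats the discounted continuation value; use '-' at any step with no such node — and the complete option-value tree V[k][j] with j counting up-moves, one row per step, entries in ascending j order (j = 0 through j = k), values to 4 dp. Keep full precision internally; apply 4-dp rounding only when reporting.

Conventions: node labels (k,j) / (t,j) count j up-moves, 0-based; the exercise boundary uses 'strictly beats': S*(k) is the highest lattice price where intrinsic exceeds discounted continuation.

price = 20.2137
boundary = - - 105.7133 118.3155 105.7133 118.3155 105.7133 118.3155 132.4200
tree:
20.2137
29.6958 12.4941
42.2267 19.5732 6.6622
53.4866 29.6245 11.3411 2.7652
63.5471 42.2267 18.7000 5.2350 0.6883
72.5361 53.4866 29.6245 9.6846 1.4999 0.0000
80.5676 63.5471 42.2267 17.3493 3.2685 0.0000 0.0000
87.7437 72.5361 53.4866 29.6245 7.1222 0.0000 0.0000 0.0000
94.1554 80.5676 63.5471 42.2267 15.5200 0.0000 0.0000 0.0000 0.0000
99.8842 87.7437 72.5361 53.4866 29.6245 0.0000 0.0000 0.0000 0.0000 0.0000

Δt=0.17144  u=1.11921  d=0.89349  q=0.53460  discount=0.98604
step 9 (expiry): payoffs max(K−S,0) = 99.8842 87.7437 72.5361 53.4866 29.6245 0.0000 0.0000 0.0000 0.0000 0.0000
step 8: (k=8,j=0): S=53.7846, K−S=94.1554, hold=92.0901 ⇒ V=94.1554 exercise | (k=8,j=1): S=67.3724, K−S=80.5676, hold=78.5024 ⇒ V=80.5676 exercise | (k=8,j=2): S=84.3929, K−S=63.5471, hold=61.4819 ⇒ V=63.5471 exercise | (k=8,j=3): S=105.7133, K−S=42.2267, hold=40.1614 ⇒ V=42.2267 exercise | (k=8,j=4): S=132.4200, K−S=15.5200, hold=13.5949 ⇒ V=15.5200 exercise | (k=8,j=5): S=165.8737, K−S=0.0000, hold=0.0000 ⇒ V=0.0000 continue | (k=8,j=6): S=207.7789, K−S=0.0000, hold=0.0000 ⇒ V=0.0000 continue | (k=8,j=7): S=260.2707, K−S=0.0000, hold=0.0000 ⇒ V=0.0000 continue | (k=8,j=8): S=326.0237, K−S=0.0000, hold=0.0000 ⇒ V=0.0000 continue  boundary S*=132.4200
step 7: (k=7,j=0): S=60.1963, K−S=87.7437, hold=85.6784 ⇒ V=87.7437 exercise | (k=7,j=1): S=75.4039, K−S=72.5361, hold=70.4708 ⇒ V=72.5361 exercise | (k=7,j=2): S=94.4534, K−S=53.4866, hold=51.4213 ⇒ V=53.4866 exercise | (k=7,j=3): S=118.3155, K−S=29.6245, hold=27.5592 ⇒ V=29.6245 exercise | (k=7,j=4): S=148.2059, K−S=0.0000, hold=7.1222 ⇒ V=7.1222 continue | (k=7,j=5): S=185.6476, K−S=0.0000, hold=0.0000 ⇒ V=0.0000 continue | (k=7,j=6): S=232.5484, K−S=0.0000, hold=0.0000 ⇒ V=0.0000 continue | (k=7,j=7): S=291.2978, K−S=0.0000, hold=0.0000 ⇒ V=0.0000 continue  boundary S*=118.3155
step 6: (k=6,j=0): S=67.3724, K−S=80.5676, hold=78.5024 ⇒ V=80.5676 exercise | (k=6,j=1): S=84.3929, K−S=63.5471, hold=61.4819 ⇒ V=63.5471 exercise | (k=6,j=2): S=105.7133, K−S=42.2267, hold=40.1614 ⇒ V=42.2267 exercise | (k=6,j=3): S=132.4200, K−S=15.5200, hold=17.3493 ⇒ V=17.3493 continue | (k=6,j=4): S=165.8737, K−S=0.0000, hold=3.2685 ⇒ V=3.2685 continue | (k=6,j=5): S=207.7789, K−S=0.0000, hold=0.0000 ⇒ V=0.0000 continue | (k=6,j=6): S=260.2707, K−S=0.0000, hold=0.0000 ⇒ V=0.0000 continue  boundary S*=105.7133
step 5: (k=5,j=0): S=75.4039, K−S=72.5361, hold=70.4708 ⇒ V=72.5361 exercise | (k=5,j=1): S=94.4534, K−S=53.4866, hold=51.4213 ⇒ V=53.4866 exercise | (k=5,j=2): S=118.3155, K−S=29.6245, hold=28.5235 ⇒ V=29.6245 exercise | (k=5,j=3): S=148.2059, K−S=0.0000, hold=9.6846 ⇒ V=9.6846 continue | (k=5,j=4): S=185.6476, K−S=0.0000, hold=1.4999 ⇒ V=1.4999 continue | (k=5,j=5): S=232.5484, K−S=0.0000, hold=0.0000 ⇒ V=0.0000 continue  boundary S*=118.3155
step 4: (k=4,j=0): S=84.3929, K−S=63.5471, hold=61.4819 ⇒ V=63.5471 exercise | (k=4,j=1): S=105.7133, K−S=42.2267, hold=40.1614 ⇒ V=42.2267 exercise | (k=4,j=2): S=132.4200, K−S=15.5200, hold=18.7000 ⇒ V=18.7000 continue | (k=4,j=3): S=165.8737, K−S=0.0000, hold=5.2350 ⇒ V=5.2350 continue | (k=4,j=4): S=207.7789, K−S=0.0000, hold=0.6883 ⇒ V=0.6883 continue  boundary S*=105.7133
step 3: (k=3,j=0): S=94.4534, K−S=53.4866, hold=51.4213 ⇒ V=53.4866 exercise | (k=3,j=1): S=118.3155, K−S=29.6245, hold=29.2355 ⇒ V=29.6245 exercise | (k=3,j=2): S=148.2059, K−S=0.0000, hold=11.3411 ⇒ V=11.3411 continue | (k=3,j=3): S=185.6476, K−S=0.0000, hold=2.7652 ⇒ V=2.7652 continue  boundary S*=118.3155
step 2: (k=2,j=0): S=105.7133, K−S=42.2267, hold=40.1614 ⇒ V=42.2267 exercise | (k=2,j=1): S=132.4200, K−S=15.5200, hold=19.5732 ⇒ V=19.5732 continue | (k=2,j=2): S=165.8737, K−S=0.0000, hold=6.6622 ⇒ V=6.6622 continue  boundary S*=105.7133
step 1: (k=1,j=0): S=118.3155, K−S=29.6245, hold=29.6958 ⇒ V=29.6958 continue | (k=1,j=1): S=148.2059, K−S=0.0000, hold=12.4941 ⇒ V=12.4941 continue  boundary S*=-
step 0: (k=0,j=0): S=132.4200, K−S=15.5200, hold=20.2137 ⇒ V=20.2137 continue  boundary S*=-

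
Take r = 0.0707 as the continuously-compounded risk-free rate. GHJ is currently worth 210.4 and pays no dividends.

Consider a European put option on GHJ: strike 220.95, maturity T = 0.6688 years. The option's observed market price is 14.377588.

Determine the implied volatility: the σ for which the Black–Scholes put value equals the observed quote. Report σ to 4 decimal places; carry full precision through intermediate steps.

sigma = 0.2070

At σ = 0.2070 the Black–Scholes value reproduces the quote:
σ√T = 0.207·√0.6688 = 0.169285
d₁ = (ln(S/K) + (r+σ²/2)T) / (σ√T) = (ln(210.4/220.95) + (0.0707+0.207²/2)·0.6688) / 0.169285 = (-0.048926 + 0.061613) / 0.169285 = 0.074944
d₂ = d₁ − σ√T = 0.074944 − 0.169285 = -0.094341
e^{−rT} = 0.953816
N(−d₁) = 0.470130,  N(−d₂) = 0.537581
V = K·e^{−rT}·N(−d₂) − S·N(−d₁) = 113.292853 − 98.915265 = 14.377588 (equal to the quote); since ∂V/∂σ > 0 for all σ, the implied volatility is unique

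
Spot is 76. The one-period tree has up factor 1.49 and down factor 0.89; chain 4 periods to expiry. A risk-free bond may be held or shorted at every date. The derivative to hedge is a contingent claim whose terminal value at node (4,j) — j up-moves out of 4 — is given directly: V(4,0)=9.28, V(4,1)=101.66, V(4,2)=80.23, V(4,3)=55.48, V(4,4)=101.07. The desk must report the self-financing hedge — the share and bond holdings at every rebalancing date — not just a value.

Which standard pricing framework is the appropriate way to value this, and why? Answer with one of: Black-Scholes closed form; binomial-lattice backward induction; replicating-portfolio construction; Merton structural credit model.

framework: replicating-portfolio construction

Key observation: the mandate to exhibit the hedge at every date and state singles out the replicating-portfolio construction on the 4-period tree with factors 1.49 and 0.89 from 76.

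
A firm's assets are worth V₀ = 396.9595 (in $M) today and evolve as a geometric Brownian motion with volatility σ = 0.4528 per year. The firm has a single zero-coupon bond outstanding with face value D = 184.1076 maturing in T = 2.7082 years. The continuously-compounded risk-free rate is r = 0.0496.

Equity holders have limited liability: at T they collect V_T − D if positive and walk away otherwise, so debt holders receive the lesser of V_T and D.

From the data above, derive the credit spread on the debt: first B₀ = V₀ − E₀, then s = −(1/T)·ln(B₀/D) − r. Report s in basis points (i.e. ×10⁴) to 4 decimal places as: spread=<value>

Equity is a call on the firm's assets struck at D = 184.1076:
d₁ = [ln(V₀/D) + (r + σ²/2)T] / (σ√T)
   = [ln(396.9595/184.1076) + (0.0496 + 0.5·0.4528²)·2.7082] / (0.4528·√2.7082)
   = [0.768314 + 0.411955] / 0.745155 = 1.583923
d₂ = d₁ − σ√T = 1.583923 − 0.745155 = 0.838768
N(d₁) = 0.943394,  N(d₂) = 0.799200,  e^(−rT) = 0.874304
E₀ = V₀·N(d₁) − D·e^(−rT)·N(d₂)
   = 396.9595·0.943394 − 184.1076·0.874304·0.799200 = 245.845244
B₀ = V₀ − E₀ = 396.9595 − 245.845244 = 151.114256
spread = −(1/T)·ln(B₀/D) − r = −(1/2.7082)·ln(151.114256/184.1076) − 0.0496 = 0.02332082
in basis points: 0.02332082 × 10⁴ = 233.2082 bp

spread=233.2082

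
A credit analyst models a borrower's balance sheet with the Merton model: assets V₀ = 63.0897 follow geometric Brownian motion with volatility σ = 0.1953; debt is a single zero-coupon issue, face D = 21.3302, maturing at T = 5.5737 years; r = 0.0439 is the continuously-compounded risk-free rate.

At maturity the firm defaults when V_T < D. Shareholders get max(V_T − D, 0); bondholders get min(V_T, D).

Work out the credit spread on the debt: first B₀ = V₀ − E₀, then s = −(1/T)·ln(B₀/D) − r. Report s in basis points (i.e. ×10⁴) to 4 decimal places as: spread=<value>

spread=0.9039

With assets at 63.0897 and a single debt payment of 21.3302 at 5.5737 years:
d₁ = [ln(V₀/D) + (r + σ²/2)T] / (σ√T)
   = [ln(63.0897/21.3302) + (0.0439 + 0.5·0.1953²)·5.5737] / (0.1953·√5.5737)
   = [1.084434 + 0.350982] / 0.461078 = 3.113175
d₂ = d₁ − σ√T = 3.113175 − 0.461078 = 2.652097
N(d₁) = 0.999075,  N(d₂) = 0.996000,  e^(−rT) = 0.782951
E₀ = V₀·N(d₁) − D·e^(−rT)·N(d₂)
   = 63.0897·0.999075 − 21.3302·0.782951·0.996000 = 46.397614
B₀ = V₀ − E₀ = 63.0897 − 46.397614 = 16.692086
spread = −(1/T)·ln(B₀/D) − r = −(1/5.5737)·ln(16.692086/21.3302) − 0.0439 = 0.00009039
in basis points: 0.00009039 × 10⁴ = 0.9039 bp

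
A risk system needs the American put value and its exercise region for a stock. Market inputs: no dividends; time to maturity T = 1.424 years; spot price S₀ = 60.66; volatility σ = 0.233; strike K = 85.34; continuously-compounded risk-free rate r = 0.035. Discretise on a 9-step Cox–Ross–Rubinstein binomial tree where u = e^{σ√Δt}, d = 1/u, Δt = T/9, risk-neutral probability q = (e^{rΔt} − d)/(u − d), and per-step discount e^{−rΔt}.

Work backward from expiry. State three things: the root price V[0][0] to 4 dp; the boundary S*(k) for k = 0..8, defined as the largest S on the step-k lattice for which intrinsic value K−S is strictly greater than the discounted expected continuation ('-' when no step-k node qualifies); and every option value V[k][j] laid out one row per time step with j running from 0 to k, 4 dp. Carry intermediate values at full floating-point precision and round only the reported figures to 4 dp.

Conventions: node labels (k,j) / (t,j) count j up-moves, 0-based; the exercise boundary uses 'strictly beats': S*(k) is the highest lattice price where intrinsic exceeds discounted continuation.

params: Δt=0.15822 u=1.09711 d=0.91148 q=0.50676 e^(-rΔt)=0.99448
t_9 payoffs: 58.9982 53.6336 47.1765 39.4043 30.0494 18.7892 5.2359 0.0000 0.0000 0.0000
t_8: node(8,0) S=28.8999 payoff=56.4401 vs cont=55.9688 → 56.4401 [stop]  node(8,1) S=34.7855 payoff=50.5545 vs cont=50.0832 → 50.5545 [stop]  node(8,2) S=41.8697 payoff=43.4703 vs cont=42.9991 → 43.4703 [stop]  node(8,3) S=50.3966 payoff=34.9434 vs cont=34.4722 → 34.9434 [stop]  node(8,4) S=60.6600 payoff=24.6800 vs cont=24.2087 → 24.6800 [stop]  node(8,5) S=73.0136 payoff=12.3264 vs cont=11.8551 → 12.3264 [stop]  node(8,6) S=87.8831 payoff=0.0000 vs cont=2.5683 → 2.5683 [wait]  node(8,7) S=105.7808 payoff=0.0000 vs cont=0.0000 → 0.0000 [wait]  node(8,8) S=127.3235 payoff=0.0000 vs cont=0.0000 → 0.0000 [wait]  ⇒ S*(8)=73.0136
t_7: node(7,0) S=31.7064 payoff=53.6336 vs cont=53.1623 → 53.6336 [stop]  node(7,1) S=38.1635 payoff=47.1765 vs cont=46.7052 → 47.1765 [stop]  node(7,2) S=45.9357 payoff=39.4043 vs cont=38.9330 → 39.4043 [stop]  node(7,3) S=55.2906 payoff=30.0494 vs cont=29.5781 → 30.0494 [stop]  node(7,4) S=66.5508 payoff=18.7892 vs cont=18.3179 → 18.7892 [stop]  node(7,5) S=80.1041 payoff=5.2359 vs cont=7.3406 → 7.3406 [wait]  node(7,6) S=96.4176 payoff=0.0000 vs cont=1.2598 → 1.2598 [wait]  node(7,7) S=116.0533 payoff=0.0000 vs cont=0.0000 → 0.0000 [wait]  ⇒ S*(7)=66.5508
t_6: node(6,0) S=34.7855 payoff=50.5545 vs cont=50.0832 → 50.5545 [stop]  node(6,1) S=41.8697 payoff=43.4703 vs cont=42.9991 → 43.4703 [stop]  node(6,2) S=50.3966 payoff=34.9434 vs cont=34.4722 → 34.9434 [stop]  node(6,3) S=60.6600 payoff=24.6800 vs cont=24.2087 → 24.6800 [stop]  node(6,4) S=73.0136 payoff=12.3264 vs cont=12.9158 → 12.9158 [wait]  node(6,5) S=87.8831 payoff=0.0000 vs cont=4.2355 → 4.2355 [wait]  node(6,6) S=105.7808 payoff=0.0000 vs cont=0.6179 → 0.6179 [wait]  ⇒ S*(6)=60.6600
t_5: node(5,0) S=38.1635 payoff=47.1765 vs cont=46.7052 → 47.1765 [stop]  node(5,1) S=45.9357 payoff=39.4043 vs cont=38.9330 → 39.4043 [stop]  node(5,2) S=55.2906 payoff=30.0494 vs cont=29.5781 → 30.0494 [stop]  node(5,3) S=66.5508 payoff=18.7892 vs cont=18.6150 → 18.7892 [stop]  node(5,4) S=80.1041 payoff=5.2359 vs cont=8.4699 → 8.4699 [wait]  node(5,5) S=96.4176 payoff=0.0000 vs cont=2.3890 → 2.3890 [wait]  ⇒ S*(5)=66.5508
t_4: node(4,0) S=41.8697 payoff=43.4703 vs cont=42.9991 → 43.4703 [stop]  node(4,1) S=50.3966 payoff=34.9434 vs cont=34.4722 → 34.9434 [stop]  node(4,2) S=60.6600 payoff=24.6800 vs cont=24.2087 → 24.6800 [stop]  node(4,3) S=73.0136 payoff=12.3264 vs cont=13.4849 → 13.4849 [wait]  node(4,4) S=87.8831 payoff=0.0000 vs cont=5.3586 → 5.3586 [wait]  ⇒ S*(4)=60.6600
t_3: node(3,0) S=45.9357 payoff=39.4043 vs cont=38.9330 → 39.4043 [stop]  node(3,1) S=55.2906 payoff=30.0494 vs cont=29.5781 → 30.0494 [stop]  node(3,2) S=66.5508 payoff=18.7892 vs cont=18.9018 → 18.9018 [wait]  node(3,3) S=80.1041 payoff=5.2359 vs cont=9.3151 → 9.3151 [wait]  ⇒ S*(3)=55.2906
t_2: node(2,0) S=50.3966 payoff=34.9434 vs cont=34.4722 → 34.9434 [stop]  node(2,1) S=60.6600 payoff=24.6800 vs cont=24.2654 → 24.6800 [stop]  node(2,2) S=73.0136 payoff=12.3264 vs cont=13.9661 → 13.9661 [wait]  ⇒ S*(2)=60.6600
t_1: node(1,0) S=55.2906 payoff=30.0494 vs cont=29.5781 → 30.0494 [stop]  node(1,1) S=66.5508 payoff=18.7892 vs cont=19.1443 → 19.1443 [wait]  ⇒ S*(1)=55.2906
t_0: node(0,0) S=60.6600 payoff=24.6800 vs cont=24.3876 → 24.6800 [stop]  ⇒ S*(0)=60.6600

price = 24.6800
boundary = 60.6600 55.2906 60.6600 55.2906 60.6600 66.5508 60.6600 66.5508 73.0136
tree:
24.6800
30.0494 19.1443
34.9434 24.6800 13.9661
39.4043 30.0494 18.9018 9.3151
43.4703 34.9434 24.6800 13.4849 5.3586
47.1765 39.4043 30.0494 18.7892 8.4699 2.3890
50.5545 43.4703 34.9434 24.6800 12.9158 4.2355 0.6179
53.6336 47.1765 39.4043 30.0494 18.7892 7.3406 1.2598 0.0000
56.4401 50.5545 43.4703 34.9434 24.6800 12.3264 2.5683 0.0000 0.0000
58.9982 53.6336 47.1765 39.4043 30.0494 18.7892 5.2359 0.0000 0.0000 0.0000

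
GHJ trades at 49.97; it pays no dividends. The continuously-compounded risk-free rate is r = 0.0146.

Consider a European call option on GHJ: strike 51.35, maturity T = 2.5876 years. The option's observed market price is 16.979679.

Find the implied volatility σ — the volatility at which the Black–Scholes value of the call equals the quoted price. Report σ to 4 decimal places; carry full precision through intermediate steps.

sigma = 0.5406

At σ = 0.5406 the Black–Scholes value reproduces the quote:
σ√T = 0.5406·√2.5876 = 0.869610
d₁ = (ln(S/K) + (r+σ²/2)T) / (σ√T) = (ln(49.97/51.35) + (0.0146+0.5406²/2)·2.5876) / 0.869610 = (-0.027242 + 0.415890) / 0.869610 = 0.446922
d₂ = d₁ − σ√T = 0.446922 − 0.869610 = -0.422688
e^{−rT} = 0.962926
N(d₁) = 0.672534,  N(d₂) = 0.336261
V = S·N(d₁) − K·e^{−rT}·N(d₂) = 33.606537 − 16.626858 = 16.979679 (the quoted price), and the Black–Scholes price is strictly increasing in σ, so σ is unique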